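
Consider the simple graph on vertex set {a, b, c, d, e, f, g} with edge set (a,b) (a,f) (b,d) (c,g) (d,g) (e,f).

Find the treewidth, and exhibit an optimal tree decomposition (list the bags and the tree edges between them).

Every bag has size at most 2, so the width is 2 − 1 = 1 and tw(G) ≤ 1. Since G has at least one edge (e.g. e–f), it is not an edgeless graph, so tw(G) ≥ 1. Hence tw(G) = 1 exactly.

Treewidth 1.
Bags: B1 = {e, f}  B2 = {a, f}  B3 = {a, b}  B4 = {b, d}  B5 = {d, g}  B6 = {c, g}
Tree: B1–B2, B2–B3, B3–B4, B4–B5, B5–B6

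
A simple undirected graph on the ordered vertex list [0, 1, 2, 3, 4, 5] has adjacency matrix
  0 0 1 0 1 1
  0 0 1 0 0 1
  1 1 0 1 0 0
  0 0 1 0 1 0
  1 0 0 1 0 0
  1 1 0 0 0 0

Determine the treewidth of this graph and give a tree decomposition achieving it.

Treewidth 2.
One optimal decomposition is:
Bags: B1 = {2, 3, 4}  B2 = {0, 2, 4}  B3 = {0, 1, 2}  B4 = {0, 1, 5}
Tree: B1–B2, B2–B3, B3–B4

Each bag holds 3 vertices, so the decomposition has width 2, which upper-bounds the treewidth. For the lower bound, G contains the cycle 3–4–0–2–3, so G is not a forest; only forests have treewidth ≤ 1, hence tw(G) ≥ 2. Therefore the treewidth is 2.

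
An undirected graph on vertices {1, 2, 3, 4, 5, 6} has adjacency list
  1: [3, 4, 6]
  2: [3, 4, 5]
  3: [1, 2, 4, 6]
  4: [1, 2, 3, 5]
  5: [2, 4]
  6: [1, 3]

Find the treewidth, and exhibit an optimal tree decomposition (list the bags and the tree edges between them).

Treewidth 2.
Bags: B1 = {2, 3, 4}  B2 = {1, 3, 4}  B3 = {2, 4, 5}  B4 = {1, 3, 6}
Tree: B1–B2, B1–B3, B2–B4

Each bag holds 3 vertices, so the decomposition has width 2, which upper-bounds the treewidth. On the other hand G contains the 3-clique {1, 3, 4}. A clique must lie in a single bag of any decomposition, so no decomposition can have width below 2. Therefore the treewidth is 2.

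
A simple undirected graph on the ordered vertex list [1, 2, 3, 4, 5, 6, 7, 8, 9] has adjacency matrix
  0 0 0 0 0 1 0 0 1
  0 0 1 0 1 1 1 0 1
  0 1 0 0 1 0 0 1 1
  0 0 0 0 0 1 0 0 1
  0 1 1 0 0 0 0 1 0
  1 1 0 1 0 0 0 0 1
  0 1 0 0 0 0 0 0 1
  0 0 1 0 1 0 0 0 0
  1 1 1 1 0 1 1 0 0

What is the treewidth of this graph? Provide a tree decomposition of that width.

Treewidth 2.
One such decomposition:
Bags: B1 = {2, 3, 9}  B2 = {2, 7, 9}  B3 = {2, 6, 9}  B4 = {2, 3, 5}  B5 = {3, 5, 8}  B6 = {1, 6, 9}  B7 = {4, 6, 9}
Tree: B1–B2, B1–B3, B1–B4, B4–B5, B3–B6, B3–B7

Each bag holds 3 vertices, so the decomposition has width 2, which upper-bounds the treewidth. For the lower bound, the 3 vertices {3, 5, 8} are pairwise adjacent, and any tree decomposition puts a clique entirely inside one bag — forcing width ≥ 2. Hence tw(G) = 2 exactly.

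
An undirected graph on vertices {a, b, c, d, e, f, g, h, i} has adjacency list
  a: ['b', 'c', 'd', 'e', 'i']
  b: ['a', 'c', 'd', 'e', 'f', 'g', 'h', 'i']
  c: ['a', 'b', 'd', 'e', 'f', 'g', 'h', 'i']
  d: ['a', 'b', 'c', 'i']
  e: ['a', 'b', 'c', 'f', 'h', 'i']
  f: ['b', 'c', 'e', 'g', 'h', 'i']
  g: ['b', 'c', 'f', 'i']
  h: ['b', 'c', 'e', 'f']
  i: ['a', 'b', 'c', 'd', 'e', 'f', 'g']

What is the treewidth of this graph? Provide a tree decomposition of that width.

Treewidth 4.
One optimal decomposition is:
Bags: B1 = {a, b, c, d, i}  B2 = {a, b, c, e, i}  B3 = {b, c, e, f, i}  B4 = {b, c, f, g, i}  B5 = {b, c, e, f, h}
Tree: B1–B2, B2–B3, B3–B4, B3–B5

Each bag holds 5 vertices, so the decomposition has width 4, which upper-bounds the treewidth. On the other hand G contains the 5-clique {b, c, e, f, h}. A clique must lie in a single bag of any decomposition, so no decomposition can have width below 4. Therefore the treewidth is 4.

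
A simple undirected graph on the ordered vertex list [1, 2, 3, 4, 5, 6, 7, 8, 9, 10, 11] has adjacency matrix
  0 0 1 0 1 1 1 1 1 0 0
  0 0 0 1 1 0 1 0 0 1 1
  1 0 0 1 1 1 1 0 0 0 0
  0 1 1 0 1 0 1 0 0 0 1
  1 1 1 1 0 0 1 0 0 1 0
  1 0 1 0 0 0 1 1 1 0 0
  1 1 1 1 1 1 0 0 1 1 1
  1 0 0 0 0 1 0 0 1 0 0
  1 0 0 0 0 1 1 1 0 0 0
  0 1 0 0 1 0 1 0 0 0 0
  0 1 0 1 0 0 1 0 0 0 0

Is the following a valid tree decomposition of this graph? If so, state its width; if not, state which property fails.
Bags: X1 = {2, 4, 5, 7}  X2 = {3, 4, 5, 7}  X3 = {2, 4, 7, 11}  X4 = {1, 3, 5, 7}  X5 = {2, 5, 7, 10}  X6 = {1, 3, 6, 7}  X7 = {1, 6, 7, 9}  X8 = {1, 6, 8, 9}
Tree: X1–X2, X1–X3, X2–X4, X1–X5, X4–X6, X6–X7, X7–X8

Checking the three conditions: (i) the bags cover all of {1, 2, 3, 4, 5, 6, 7, 8, 9, 10, 11}; (ii) for each edge, some bag contains both endpoints; (iii) the bags containing any fixed vertex form a subtree. All hold, so the decomposition is valid with width 4 − 1 = 3.

Yes; width 3.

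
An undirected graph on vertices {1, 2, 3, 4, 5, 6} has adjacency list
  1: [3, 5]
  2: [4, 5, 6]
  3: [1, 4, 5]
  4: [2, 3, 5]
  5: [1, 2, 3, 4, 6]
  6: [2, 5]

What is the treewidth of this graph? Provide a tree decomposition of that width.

Treewidth 2.
One such decomposition:
Bags: B1 = {2, 4, 5}  B2 = {2, 5, 6}  B3 = {3, 4, 5}  B4 = {1, 3, 5}
Tree: B1–B2, B1–B3, B3–B4

Each bag holds 3 vertices, so the decomposition has width 2, which upper-bounds the treewidth. For the lower bound, the 3 vertices {1, 3, 5} are pairwise adjacent, and any tree decomposition puts a clique entirely inside one bag — forcing width ≥ 2. Therefore the treewidth is 2.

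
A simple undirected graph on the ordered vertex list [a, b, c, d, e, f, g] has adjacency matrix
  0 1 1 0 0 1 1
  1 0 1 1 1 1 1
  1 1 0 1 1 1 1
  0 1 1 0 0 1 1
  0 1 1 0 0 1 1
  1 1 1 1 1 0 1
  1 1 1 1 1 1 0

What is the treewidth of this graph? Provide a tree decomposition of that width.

Treewidth 4.
Bags: B1 = {a, b, c, f, g}  B2 = {b, c, e, f, g}  B3 = {b, c, d, f, g}
Tree: B1–B2, B1–B3

The largest bag has 5 vertices, giving width 4; this decomposition certifies tw(G) ≤ 4. Conversely, {b, c, d, f, g} is a clique of size 5, and the vertices of any clique must share a bag in every tree decomposition; so some bag has ≥ 5 vertices and tw(G) ≥ 4. Therefore the treewidth is 4.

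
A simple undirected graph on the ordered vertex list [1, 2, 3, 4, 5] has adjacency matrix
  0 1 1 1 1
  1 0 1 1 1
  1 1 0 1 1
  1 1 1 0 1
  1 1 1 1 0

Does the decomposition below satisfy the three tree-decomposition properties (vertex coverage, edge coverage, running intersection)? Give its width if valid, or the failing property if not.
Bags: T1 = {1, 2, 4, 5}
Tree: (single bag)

No — vertex 3 appears in no bag.

A tree decomposition must satisfy three properties: every vertex lies in some bag; for every edge, both endpoints lie together in some bag; and for every vertex, the bags containing it form a connected subtree. Here vertex 3 appears in no bag, so the decomposition is invalid.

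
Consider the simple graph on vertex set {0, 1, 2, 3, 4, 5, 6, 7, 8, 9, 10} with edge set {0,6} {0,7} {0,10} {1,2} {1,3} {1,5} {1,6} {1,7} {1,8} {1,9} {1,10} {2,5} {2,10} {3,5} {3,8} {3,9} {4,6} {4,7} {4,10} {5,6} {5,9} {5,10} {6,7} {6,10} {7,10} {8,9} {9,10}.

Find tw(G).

A width-3 tree decomposition is:
Bags: B1 = {0, 6, 7, 10}  B2 = {1, 6, 7, 10}  B3 = {1, 5, 6, 10}  B4 = {1, 5, 9, 10}  B5 = {1, 3, 5, 9}  B6 = {4, 6, 7, 10}  B7 = {1, 2, 5, 10}  B8 = {1, 3, 8, 9}
Tree: B1–B2, B2–B3, B3–B4, B4–B5, B1–B6, B4–B7, B5–B8
The largest bag has 4 vertices, giving width 3; this decomposition certifies tw(G) ≤ 3. On the other hand G contains the 4-clique {0, 6, 7, 10}. A clique must lie in a single bag of any decomposition, so no decomposition can have width below 3. Combining the bounds, tw(G) = 3.

3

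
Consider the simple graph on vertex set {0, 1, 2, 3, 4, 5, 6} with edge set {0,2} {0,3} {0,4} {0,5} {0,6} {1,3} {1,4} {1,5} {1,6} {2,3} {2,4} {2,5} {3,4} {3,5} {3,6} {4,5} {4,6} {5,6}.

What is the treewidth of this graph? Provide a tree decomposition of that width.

Treewidth 4.
Bags: B1 = {1, 3, 4, 5, 6}  B2 = {0, 3, 4, 5, 6}  B3 = {0, 2, 3, 4, 5}
Tree: B1–B2, B2–B3

Every bag has size at most 5, so the width is 5 − 1 = 4 and tw(G) ≤ 4. Conversely, {0, 2, 3, 4, 5} is a clique of size 5, and the vertices of any clique must share a bag in every tree decomposition; so some bag has ≥ 5 vertices and tw(G) ≥ 4. The upper and lower bounds meet at 4, so that is the treewidth.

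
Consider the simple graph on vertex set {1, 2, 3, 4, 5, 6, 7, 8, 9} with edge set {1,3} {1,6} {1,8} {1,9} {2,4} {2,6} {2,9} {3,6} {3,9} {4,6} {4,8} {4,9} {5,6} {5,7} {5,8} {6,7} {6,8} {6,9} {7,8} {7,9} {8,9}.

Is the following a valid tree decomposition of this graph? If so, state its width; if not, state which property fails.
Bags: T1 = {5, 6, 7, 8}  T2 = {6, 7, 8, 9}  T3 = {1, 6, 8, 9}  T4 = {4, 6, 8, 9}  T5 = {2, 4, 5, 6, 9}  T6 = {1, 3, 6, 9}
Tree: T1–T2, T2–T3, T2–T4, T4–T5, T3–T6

No — bags containing vertex 5 are not connected in the tree.

A tree decomposition must satisfy three properties: every vertex lies in some bag; for every edge, both endpoints lie together in some bag; and for every vertex, the bags containing it form a connected subtree. Here bags containing vertex 5 are not connected in the tree, so the decomposition is invalid.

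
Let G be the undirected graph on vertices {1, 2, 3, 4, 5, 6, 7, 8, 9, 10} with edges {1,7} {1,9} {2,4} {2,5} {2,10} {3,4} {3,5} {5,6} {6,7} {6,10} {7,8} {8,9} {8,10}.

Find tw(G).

A width-2 tree decomposition is:
Bags: B1 = {3, 4, 5}  B2 = {2, 4, 5}  B3 = {2, 5, 6}  B4 = {2, 6, 10}  B5 = {6, 7, 10}  B6 = {7, 8, 10}  B7 = {1, 7, 8}  B8 = {1, 8, 9}
Tree: B1–B2, B2–B3, B3–B4, B4–B5, B5–B6, B6–B7, B7–B8
The largest bag has 3 vertices, giving width 2; this decomposition certifies tw(G) ≤ 2. The edges 3–4–2–5–3 form a cycle, so G is not a tree and its treewidth is at least 2. The upper and lower bounds meet at 2, so that is the treewidth.

2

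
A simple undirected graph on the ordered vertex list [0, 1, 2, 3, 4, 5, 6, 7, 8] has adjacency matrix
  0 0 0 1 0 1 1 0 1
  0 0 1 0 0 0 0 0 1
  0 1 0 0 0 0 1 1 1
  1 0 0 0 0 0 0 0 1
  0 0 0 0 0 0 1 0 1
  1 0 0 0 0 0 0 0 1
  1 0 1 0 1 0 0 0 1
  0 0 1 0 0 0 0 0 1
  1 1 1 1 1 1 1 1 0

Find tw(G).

2

A width-2 tree decomposition is:
Bags: B1 = {2, 7, 8}  B2 = {1, 2, 8}  B3 = {2, 6, 8}  B4 = {0, 6, 8}  B5 = {0, 3, 8}  B6 = {0, 5, 8}  B7 = {4, 6, 8}
Tree: B1–B2, B2–B3, B3–B4, B4–B5, B4–B6, B3–B7
Every bag has size at most 3, so the width is 3 − 1 = 2 and tw(G) ≤ 2. For the lower bound, the 3 vertices {0, 3, 8} are pairwise adjacent, and any tree decomposition puts a clique entirely inside one bag — forcing width ≥ 2. Hence tw(G) = 2 exactly.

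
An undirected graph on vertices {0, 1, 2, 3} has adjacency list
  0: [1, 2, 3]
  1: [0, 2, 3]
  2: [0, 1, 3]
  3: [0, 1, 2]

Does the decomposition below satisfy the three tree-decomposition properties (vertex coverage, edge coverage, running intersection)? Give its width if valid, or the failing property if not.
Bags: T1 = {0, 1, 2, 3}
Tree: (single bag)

Checking the three conditions: (i) the bags cover all of {0, 1, 2, 3}; (ii) for each edge, some bag contains both endpoints; (iii) the bags containing any fixed vertex form a subtree. All hold, so the decomposition is valid with width 4 − 1 = 3.

Yes; width 3.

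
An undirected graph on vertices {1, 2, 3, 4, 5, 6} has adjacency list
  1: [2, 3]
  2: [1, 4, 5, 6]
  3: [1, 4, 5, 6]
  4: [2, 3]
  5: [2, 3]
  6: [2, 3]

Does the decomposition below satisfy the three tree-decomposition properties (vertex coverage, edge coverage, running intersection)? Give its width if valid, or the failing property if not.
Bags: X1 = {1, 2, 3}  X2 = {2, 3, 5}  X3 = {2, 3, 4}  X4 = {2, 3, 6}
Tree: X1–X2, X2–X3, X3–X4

Checking the three conditions: (i) the bags cover all of {1, 2, 3, 4, 5, 6}; (ii) for each edge, some bag contains both endpoints; (iii) the bags containing any fixed vertex form a subtree. All hold, so the decomposition is valid with width 3 − 1 = 2.

Yes; width 2.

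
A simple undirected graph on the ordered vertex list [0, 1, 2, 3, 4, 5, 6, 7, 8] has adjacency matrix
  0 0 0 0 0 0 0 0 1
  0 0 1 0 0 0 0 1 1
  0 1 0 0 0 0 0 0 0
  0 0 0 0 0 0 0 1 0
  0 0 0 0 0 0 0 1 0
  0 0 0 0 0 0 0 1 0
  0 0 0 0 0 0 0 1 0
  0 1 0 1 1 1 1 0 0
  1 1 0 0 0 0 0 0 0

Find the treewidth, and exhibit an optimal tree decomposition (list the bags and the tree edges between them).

Treewidth 1.
Bags: B1 = {6, 7}  B2 = {1, 7}  B3 = {1, 8}  B4 = {0, 8}  B5 = {5, 7}  B6 = {4, 7}  B7 = {3, 7}  B8 = {1, 2}
Tree: B1–B2, B2–B3, B3–B4, B2–B5, B2–B6, B1–B7, B2–B8

Each bag holds 2 vertices, so the decomposition has width 1, which upper-bounds the treewidth. Any graph with an edge has treewidth ≥ 1, and G has the edge 7–6. Hence tw(G) = 1 exactly.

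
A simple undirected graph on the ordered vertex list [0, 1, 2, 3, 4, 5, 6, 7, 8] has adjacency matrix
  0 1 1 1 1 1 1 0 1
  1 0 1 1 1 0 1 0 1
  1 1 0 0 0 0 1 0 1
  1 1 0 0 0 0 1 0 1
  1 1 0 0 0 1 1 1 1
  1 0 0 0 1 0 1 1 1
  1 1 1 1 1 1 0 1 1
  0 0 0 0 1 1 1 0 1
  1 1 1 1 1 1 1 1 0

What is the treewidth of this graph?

4

A width-4 tree decomposition is:
Bags: B1 = {0, 4, 5, 6, 8}  B2 = {0, 1, 4, 6, 8}  B3 = {0, 1, 2, 6, 8}  B4 = {0, 1, 3, 6, 8}  B5 = {4, 5, 6, 7, 8}
Tree: B1–B2, B2–B3, B2–B4, B1–B5
Every bag has size at most 5, so the width is 5 − 1 = 4 and tw(G) ≤ 4. Conversely, {0, 1, 2, 6, 8} is a clique of size 5, and the vertices of any clique must share a bag in every tree decomposition; so some bag has ≥ 5 vertices and tw(G) ≥ 4. Therefore the treewidth is 4.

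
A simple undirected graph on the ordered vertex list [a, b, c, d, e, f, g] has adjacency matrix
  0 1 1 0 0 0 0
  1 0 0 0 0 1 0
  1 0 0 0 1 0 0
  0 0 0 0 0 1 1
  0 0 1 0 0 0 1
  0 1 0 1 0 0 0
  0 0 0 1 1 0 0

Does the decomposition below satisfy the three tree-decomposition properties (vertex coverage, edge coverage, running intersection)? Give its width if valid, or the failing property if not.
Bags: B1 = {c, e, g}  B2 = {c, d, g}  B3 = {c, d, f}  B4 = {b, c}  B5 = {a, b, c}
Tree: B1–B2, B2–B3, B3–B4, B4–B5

No — edge (f,b) lies in no bag.

A tree decomposition must satisfy three properties: every vertex lies in some bag; for every edge, both endpoints lie together in some bag; and for every vertex, the bags containing it form a connected subtree. Here edge (f,b) lies in no bag, so the decomposition is invalid.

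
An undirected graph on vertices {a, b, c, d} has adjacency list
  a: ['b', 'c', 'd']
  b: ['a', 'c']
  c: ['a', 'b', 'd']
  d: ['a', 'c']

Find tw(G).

A width-2 tree decomposition is:
Bags: B1 = {a, b, c}  B2 = {a, c, d}
Tree: B1–B2
Each bag holds 3 vertices, so the decomposition has width 2, which upper-bounds the treewidth. For the lower bound, the 3 vertices {a, c, d} are pairwise adjacent, and any tree decomposition puts a clique entirely inside one bag — forcing width ≥ 2. The upper and lower bounds meet at 2, so that is the treewidth.

2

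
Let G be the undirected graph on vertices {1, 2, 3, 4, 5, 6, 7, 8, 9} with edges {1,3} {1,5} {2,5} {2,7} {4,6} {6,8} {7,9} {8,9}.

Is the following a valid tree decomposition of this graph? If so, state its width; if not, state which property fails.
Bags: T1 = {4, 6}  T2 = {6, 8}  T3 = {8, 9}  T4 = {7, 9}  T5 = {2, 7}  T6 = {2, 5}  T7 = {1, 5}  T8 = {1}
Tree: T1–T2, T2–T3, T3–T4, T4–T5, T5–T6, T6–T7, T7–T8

No — vertex 3 appears in no bag.

A tree decomposition must satisfy three properties: every vertex lies in some bag; for every edge, both endpoints lie together in some bag; and for every vertex, the bags containing it form a connected subtree. Here vertex 3 appears in no bag, so the decomposition is invalid.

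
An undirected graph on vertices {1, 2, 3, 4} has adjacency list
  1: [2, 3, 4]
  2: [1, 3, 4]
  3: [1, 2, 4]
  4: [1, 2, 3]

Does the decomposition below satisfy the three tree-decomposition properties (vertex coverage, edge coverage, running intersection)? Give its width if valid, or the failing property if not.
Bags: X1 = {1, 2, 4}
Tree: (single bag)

No — vertex 3 appears in no bag.

A tree decomposition must satisfy three properties: every vertex lies in some bag; for every edge, both endpoints lie together in some bag; and for every vertex, the bags containing it form a connected subtree. Here vertex 3 appears in no bag, so the decomposition is invalid.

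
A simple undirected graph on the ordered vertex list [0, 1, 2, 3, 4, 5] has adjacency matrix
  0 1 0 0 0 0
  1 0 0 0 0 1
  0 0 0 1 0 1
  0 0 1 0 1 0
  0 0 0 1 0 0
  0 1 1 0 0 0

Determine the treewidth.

A width-1 tree decomposition is:
Bags: B1 = {3, 4}  B2 = {2, 3}  B3 = {2, 5}  B4 = {1, 5}  B5 = {0, 1}
Tree: B1–B2, B2–B3, B3–B4, B4–B5
Each bag holds 2 vertices, so the decomposition has width 1, which upper-bounds the treewidth. Any graph with an edge has treewidth ≥ 1, and G has the edge 4–3. Combining the bounds, tw(G) = 1.

1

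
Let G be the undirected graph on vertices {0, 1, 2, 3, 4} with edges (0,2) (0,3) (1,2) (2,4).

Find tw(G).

A width-1 tree decomposition is:
Bags: B1 = {0, 2}  B2 = {1, 2}  B3 = {2, 4}  B4 = {0, 3}
Tree: B1–B2, B1–B3, B1–B4
Each bag holds 2 vertices, so the decomposition has width 1, which upper-bounds the treewidth. Since G has at least one edge (e.g. 0–2), it is not an edgeless graph, so tw(G) ≥ 1. Hence tw(G) = 1 exactly.

1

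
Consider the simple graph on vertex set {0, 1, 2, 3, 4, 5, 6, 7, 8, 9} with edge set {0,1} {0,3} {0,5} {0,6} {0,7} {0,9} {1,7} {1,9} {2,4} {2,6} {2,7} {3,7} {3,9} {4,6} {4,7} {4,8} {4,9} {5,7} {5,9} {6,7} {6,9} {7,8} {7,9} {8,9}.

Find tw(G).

3

A width-3 tree decomposition is:
Bags: B1 = {4, 6, 7, 9}  B2 = {0, 6, 7, 9}  B3 = {0, 1, 7, 9}  B4 = {0, 5, 7, 9}  B5 = {0, 3, 7, 9}  B6 = {4, 7, 8, 9}  B7 = {2, 4, 6, 7}
Tree: B1–B2, B2–B3, B3–B4, B4–B5, B1–B6, B1–B7
The largest bag has 4 vertices, giving width 3; this decomposition certifies tw(G) ≤ 3. Conversely, {0, 1, 7, 9} is a clique of size 4, and the vertices of any clique must share a bag in every tree decomposition; so some bag has ≥ 4 vertices and tw(G) ≥ 3. The upper and lower bounds meet at 3, so that is the treewidth.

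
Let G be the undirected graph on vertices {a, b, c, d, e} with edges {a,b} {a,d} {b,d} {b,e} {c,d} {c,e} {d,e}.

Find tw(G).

A width-2 tree decomposition is:
Bags: B1 = {b, d, e}  B2 = {c, d, e}  B3 = {a, b, d}
Tree: B1–B2, B1–B3
Every bag has size at most 3, so the width is 3 − 1 = 2 and tw(G) ≤ 2. Conversely, {c, d, e} is a clique of size 3, and the vertices of any clique must share a bag in every tree decomposition; so some bag has ≥ 3 vertices and tw(G) ≥ 2. The upper and lower bounds meet at 2, so that is the treewidth.

2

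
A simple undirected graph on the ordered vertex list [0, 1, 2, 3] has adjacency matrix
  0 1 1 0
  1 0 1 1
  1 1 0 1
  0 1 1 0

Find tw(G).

A width-2 tree decomposition is:
Bags: B1 = {1, 2, 3}  B2 = {0, 1, 2}
Tree: B1–B2
The largest bag has 3 vertices, giving width 2; this decomposition certifies tw(G) ≤ 2. For the lower bound, the 3 vertices {0, 1, 2} are pairwise adjacent, and any tree decomposition puts a clique entirely inside one bag — forcing width ≥ 2. The upper and lower bounds meet at 2, so that is the treewidth.

2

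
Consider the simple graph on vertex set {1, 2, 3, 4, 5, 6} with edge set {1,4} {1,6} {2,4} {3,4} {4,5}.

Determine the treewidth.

1

A width-1 tree decomposition is:
Bags: B1 = {1, 4}  B2 = {3, 4}  B3 = {1, 6}  B4 = {2, 4}  B5 = {4, 5}
Tree: B1–B2, B1–B3, B1–B4, B2–B5
The largest bag has 2 vertices, giving width 1; this decomposition certifies tw(G) ≤ 1. Any graph with an edge has treewidth ≥ 1, and G has the edge 4–1. Therefore the treewidth is 1.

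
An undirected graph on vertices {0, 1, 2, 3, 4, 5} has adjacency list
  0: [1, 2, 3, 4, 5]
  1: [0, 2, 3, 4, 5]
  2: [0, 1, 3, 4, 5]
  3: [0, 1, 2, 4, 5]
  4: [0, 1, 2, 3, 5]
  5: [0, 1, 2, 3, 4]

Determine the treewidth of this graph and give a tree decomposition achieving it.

A single bag containing all 6 vertices is trivially a valid decomposition of width 5. Conversely, {0, 1, 2, 3, 4, 5} is a clique of size 6, and the vertices of any clique must share a bag in every tree decomposition; so some bag has ≥ 6 vertices and tw(G) ≥ 5. Hence tw(G) = 5 exactly.

Treewidth 5.
One such decomposition:
Bags: B1 = {0, 1, 2, 3, 4, 5}
Tree: (single bag)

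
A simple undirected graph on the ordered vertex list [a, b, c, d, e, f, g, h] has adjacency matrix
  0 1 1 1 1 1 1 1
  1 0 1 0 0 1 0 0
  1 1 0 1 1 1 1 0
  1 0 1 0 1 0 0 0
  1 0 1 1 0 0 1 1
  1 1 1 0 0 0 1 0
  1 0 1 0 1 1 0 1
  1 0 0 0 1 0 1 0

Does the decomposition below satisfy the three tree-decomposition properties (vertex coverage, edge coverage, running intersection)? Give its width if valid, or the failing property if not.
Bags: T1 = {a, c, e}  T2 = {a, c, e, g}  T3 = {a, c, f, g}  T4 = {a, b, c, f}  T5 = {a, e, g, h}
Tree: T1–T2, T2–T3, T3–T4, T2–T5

No — vertex d appears in no bag.

A tree decomposition must satisfy three properties: every vertex lies in some bag; for every edge, both endpoints lie together in some bag; and for every vertex, the bags containing it form a connected subtree. Here vertex d appears in no bag, so the decomposition is invalid.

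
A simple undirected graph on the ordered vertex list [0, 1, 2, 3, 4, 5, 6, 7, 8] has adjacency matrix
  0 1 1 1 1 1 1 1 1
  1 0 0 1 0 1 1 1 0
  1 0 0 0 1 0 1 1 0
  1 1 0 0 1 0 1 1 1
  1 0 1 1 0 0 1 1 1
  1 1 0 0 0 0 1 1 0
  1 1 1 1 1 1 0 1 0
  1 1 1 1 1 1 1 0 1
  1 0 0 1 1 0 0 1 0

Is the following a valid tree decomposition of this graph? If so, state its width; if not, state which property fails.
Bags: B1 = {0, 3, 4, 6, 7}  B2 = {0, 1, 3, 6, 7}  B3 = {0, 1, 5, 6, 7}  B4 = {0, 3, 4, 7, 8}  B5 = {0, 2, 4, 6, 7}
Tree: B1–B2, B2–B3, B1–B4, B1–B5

Every vertex of G appears in some bag (union = {0, 1, 2, 3, 4, 5, 6, 7, 8}); every edge is covered by a bag; and for each vertex v the set of bags containing v is connected in the bag tree. The decomposition is therefore valid. The largest bag has 5 vertices, so the width is 4.

Yes; width 4.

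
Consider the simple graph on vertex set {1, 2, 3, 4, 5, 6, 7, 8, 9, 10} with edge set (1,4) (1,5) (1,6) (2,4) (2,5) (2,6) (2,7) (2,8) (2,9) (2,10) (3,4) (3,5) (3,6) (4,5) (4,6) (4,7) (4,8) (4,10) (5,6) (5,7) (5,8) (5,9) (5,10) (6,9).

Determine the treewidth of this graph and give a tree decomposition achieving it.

Treewidth 3.
Bags: B1 = {2, 4, 5, 8}  B2 = {2, 4, 5, 10}  B3 = {2, 4, 5, 6}  B4 = {2, 5, 6, 9}  B5 = {3, 4, 5, 6}  B6 = {1, 4, 5, 6}  B7 = {2, 4, 5, 7}
Tree: B1–B2, B1–B3, B3–B4, B3–B5, B3–B6, B3–B7

Every bag has size at most 4, so the width is 4 − 1 = 3 and tw(G) ≤ 3. For the lower bound, the 4 vertices {2, 5, 6, 9} are pairwise adjacent, and any tree decomposition puts a clique entirely inside one bag — forcing width ≥ 3. Hence tw(G) = 3 exactly.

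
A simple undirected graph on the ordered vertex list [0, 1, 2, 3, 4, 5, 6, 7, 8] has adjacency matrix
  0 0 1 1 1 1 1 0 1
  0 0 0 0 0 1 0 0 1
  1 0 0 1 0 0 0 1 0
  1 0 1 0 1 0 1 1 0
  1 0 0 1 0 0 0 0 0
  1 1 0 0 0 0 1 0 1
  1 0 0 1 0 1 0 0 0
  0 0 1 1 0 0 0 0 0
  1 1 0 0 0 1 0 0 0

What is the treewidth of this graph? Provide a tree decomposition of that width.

Treewidth 2.
One optimal decomposition is:
Bags: B1 = {0, 3, 6}  B2 = {0, 2, 3}  B3 = {0, 5, 6}  B4 = {0, 3, 4}  B5 = {2, 3, 7}  B6 = {0, 5, 8}  B7 = {1, 5, 8}
Tree: B1–B2, B1–B3, B2–B4, B2–B5, B3–B6, B6–B7

The largest bag has 3 vertices, giving width 2; this decomposition certifies tw(G) ≤ 2. For the lower bound, the 3 vertices {0, 5, 8} are pairwise adjacent, and any tree decomposition puts a clique entirely inside one bag — forcing width ≥ 2. Combining the bounds, tw(G) = 2.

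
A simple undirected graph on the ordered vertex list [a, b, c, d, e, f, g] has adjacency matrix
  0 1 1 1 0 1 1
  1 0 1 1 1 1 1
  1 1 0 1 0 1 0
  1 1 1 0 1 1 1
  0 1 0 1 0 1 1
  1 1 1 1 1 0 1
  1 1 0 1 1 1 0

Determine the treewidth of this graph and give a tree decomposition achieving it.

Every bag has size at most 5, so the width is 5 − 1 = 4 and tw(G) ≤ 4. On the other hand G contains the 5-clique {b, d, e, f, g}. A clique must lie in a single bag of any decomposition, so no decomposition can have width below 4. The upper and lower bounds meet at 4, so that is the treewidth.

Treewidth 4.
Bags: B1 = {b, d, e, f, g}  B2 = {a, b, d, f, g}  B3 = {a, b, c, d, f}
Tree: B1–B2, B2–B3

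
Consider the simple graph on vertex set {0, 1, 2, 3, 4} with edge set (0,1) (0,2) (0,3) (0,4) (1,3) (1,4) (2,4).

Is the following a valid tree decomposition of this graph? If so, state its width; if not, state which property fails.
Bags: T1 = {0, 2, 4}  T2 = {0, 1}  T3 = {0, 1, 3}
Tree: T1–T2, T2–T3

A tree decomposition must satisfy three properties: every vertex lies in some bag; for every edge, both endpoints lie together in some bag; and for every vertex, the bags containing it form a connected subtree. Here edge (4,1) lies in no bag, so the decomposition is invalid.

No — edge (4,1) lies in no bag.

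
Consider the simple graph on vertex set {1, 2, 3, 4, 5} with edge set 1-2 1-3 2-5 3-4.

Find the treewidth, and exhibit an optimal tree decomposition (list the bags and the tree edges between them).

Treewidth 1.
One such decomposition:
Bags: B1 = {2, 5}  B2 = {1, 2}  B3 = {1, 3}  B4 = {3, 4}
Tree: B1–B2, B2–B3, B3–B4

The largest bag has 2 vertices, giving width 1; this decomposition certifies tw(G) ≤ 1. Any graph with an edge has treewidth ≥ 1, and G has the edge 5–2. Combining the bounds, tw(G) = 1.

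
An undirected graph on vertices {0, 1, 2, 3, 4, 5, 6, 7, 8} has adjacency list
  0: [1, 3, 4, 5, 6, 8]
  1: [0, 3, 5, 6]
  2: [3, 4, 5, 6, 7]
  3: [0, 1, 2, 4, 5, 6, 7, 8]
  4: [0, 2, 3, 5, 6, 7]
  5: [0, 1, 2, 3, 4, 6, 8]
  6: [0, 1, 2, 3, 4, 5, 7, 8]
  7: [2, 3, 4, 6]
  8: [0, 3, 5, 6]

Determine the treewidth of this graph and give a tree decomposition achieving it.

Treewidth 4.
One such decomposition:
Bags: B1 = {2, 3, 4, 5, 6}  B2 = {2, 3, 4, 6, 7}  B3 = {0, 3, 4, 5, 6}  B4 = {0, 3, 5, 6, 8}  B5 = {0, 1, 3, 5, 6}
Tree: B1–B2, B1–B3, B3–B4, B3–B5

The largest bag has 5 vertices, giving width 4; this decomposition certifies tw(G) ≤ 4. On the other hand G contains the 5-clique {0, 3, 5, 6, 8}. A clique must lie in a single bag of any decomposition, so no decomposition can have width below 4. Combining the bounds, tw(G) = 4.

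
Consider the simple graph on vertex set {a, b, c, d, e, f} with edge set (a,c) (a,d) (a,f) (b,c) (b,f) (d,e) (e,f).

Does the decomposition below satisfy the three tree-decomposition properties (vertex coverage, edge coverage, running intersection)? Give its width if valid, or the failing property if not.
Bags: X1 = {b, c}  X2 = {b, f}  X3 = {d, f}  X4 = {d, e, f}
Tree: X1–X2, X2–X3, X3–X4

No — vertex a appears in no bag.

A tree decomposition must satisfy three properties: every vertex lies in some bag; for every edge, both endpoints lie together in some bag; and for every vertex, the bags containing it form a connected subtree. Here vertex a appears in no bag, so the decomposition is invalid.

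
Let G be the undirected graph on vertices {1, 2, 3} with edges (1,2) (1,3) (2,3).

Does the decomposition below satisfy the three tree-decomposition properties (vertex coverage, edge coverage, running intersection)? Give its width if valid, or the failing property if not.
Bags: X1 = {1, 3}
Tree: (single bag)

No — vertex 2 appears in no bag.

A tree decomposition must satisfy three properties: every vertex lies in some bag; for every edge, both endpoints lie together in some bag; and for every vertex, the bags containing it form a connected subtree. Here vertex 2 appears in no bag, so the decomposition is invalid.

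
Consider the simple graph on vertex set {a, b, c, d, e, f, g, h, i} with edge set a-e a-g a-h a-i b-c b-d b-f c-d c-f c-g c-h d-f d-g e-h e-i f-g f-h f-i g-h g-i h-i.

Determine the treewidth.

3

A width-3 tree decomposition is:
Bags: B1 = {f, g, h, i}  B2 = {a, g, h, i}  B3 = {c, f, g, h}  B4 = {c, d, f, g}  B5 = {a, e, h, i}  B6 = {b, c, d, f}
Tree: B1–B2, B1–B3, B3–B4, B2–B5, B4–B6
Each bag holds 4 vertices, so the decomposition has width 3, which upper-bounds the treewidth. For the lower bound, the 4 vertices {a, g, h, i} are pairwise adjacent, and any tree decomposition puts a clique entirely inside one bag — forcing width ≥ 3. The upper and lower bounds meet at 3, so that is the treewidth.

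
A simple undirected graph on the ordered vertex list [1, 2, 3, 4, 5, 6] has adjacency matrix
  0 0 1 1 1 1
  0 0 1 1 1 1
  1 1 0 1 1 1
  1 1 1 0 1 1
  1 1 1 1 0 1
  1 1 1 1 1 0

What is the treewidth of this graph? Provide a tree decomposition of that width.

Treewidth 4.
Bags: B1 = {2, 3, 4, 5, 6}  B2 = {1, 3, 4, 5, 6}
Tree: B1–B2

The largest bag has 5 vertices, giving width 4; this decomposition certifies tw(G) ≤ 4. For the lower bound, the 5 vertices {1, 3, 4, 5, 6} are pairwise adjacent, and any tree decomposition puts a clique entirely inside one bag — forcing width ≥ 4. Hence tw(G) = 4 exactly.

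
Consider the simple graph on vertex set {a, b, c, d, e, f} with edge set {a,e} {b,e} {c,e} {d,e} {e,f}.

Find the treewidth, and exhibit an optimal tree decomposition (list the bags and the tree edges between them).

Treewidth 1.
One such decomposition:
Bags: B1 = {e, f}  B2 = {d, e}  B3 = {c, e}  B4 = {b, e}  B5 = {a, e}
Tree: B1–B2, B2–B3, B3–B4, B1–B5

Each bag holds 2 vertices, so the decomposition has width 1, which upper-bounds the treewidth. Since G has at least one edge (e.g. f–e), it is not an edgeless graph, so tw(G) ≥ 1. Hence tw(G) = 1 exactly.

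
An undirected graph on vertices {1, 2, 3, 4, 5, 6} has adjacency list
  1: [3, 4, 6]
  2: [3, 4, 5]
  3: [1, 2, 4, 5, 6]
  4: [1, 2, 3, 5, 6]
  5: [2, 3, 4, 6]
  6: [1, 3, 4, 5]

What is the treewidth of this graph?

3

A width-3 tree decomposition is:
Bags: B1 = {2, 3, 4, 5}  B2 = {3, 4, 5, 6}  B3 = {1, 3, 4, 6}
Tree: B1–B2, B2–B3
The largest bag has 4 vertices, giving width 3; this decomposition certifies tw(G) ≤ 3. For the lower bound, the 4 vertices {1, 3, 4, 6} are pairwise adjacent, and any tree decomposition puts a clique entirely inside one bag — forcing width ≥ 3. The upper and lower bounds meet at 3, so that is the treewidth.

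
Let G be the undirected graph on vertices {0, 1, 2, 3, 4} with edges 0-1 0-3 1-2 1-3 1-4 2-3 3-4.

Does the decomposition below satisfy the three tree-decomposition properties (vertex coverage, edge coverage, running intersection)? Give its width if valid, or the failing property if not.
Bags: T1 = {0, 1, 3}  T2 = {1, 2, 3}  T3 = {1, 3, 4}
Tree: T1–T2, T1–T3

Yes; width 2.

Vertex coverage: the bags together contain {0, 1, 2, 3, 4}, the full vertex set. Edge coverage: each edge of G has both endpoints in at least one bag. Running intersection: for every vertex, the bags containing it form a connected subtree. All three properties hold, so this is a valid tree decomposition of width max|bag| − 1 = 2, and hence tw(G) ≤ 2.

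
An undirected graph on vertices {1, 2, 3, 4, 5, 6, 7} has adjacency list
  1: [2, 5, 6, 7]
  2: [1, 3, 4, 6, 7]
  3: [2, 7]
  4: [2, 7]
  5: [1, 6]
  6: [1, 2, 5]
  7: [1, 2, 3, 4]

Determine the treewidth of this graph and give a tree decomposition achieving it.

Treewidth 2.
One optimal decomposition is:
Bags: B1 = {1, 2, 7}  B2 = {2, 3, 7}  B3 = {1, 2, 6}  B4 = {1, 5, 6}  B5 = {2, 4, 7}
Tree: B1–B2, B1–B3, B3–B4, B2–B5

Each bag holds 3 vertices, so the decomposition has width 2, which upper-bounds the treewidth. For the lower bound, the 3 vertices {1, 2, 6} are pairwise adjacent, and any tree decomposition puts a clique entirely inside one bag — forcing width ≥ 2. The upper and lower bounds meet at 2, so that is the treewidth.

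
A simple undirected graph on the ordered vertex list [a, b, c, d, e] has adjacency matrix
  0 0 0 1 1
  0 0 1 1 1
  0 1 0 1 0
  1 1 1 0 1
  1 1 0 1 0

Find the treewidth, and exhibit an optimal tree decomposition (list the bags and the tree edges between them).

The largest bag has 3 vertices, giving width 2; this decomposition certifies tw(G) ≤ 2. For the lower bound, the 3 vertices {a, d, e} are pairwise adjacent, and any tree decomposition puts a clique entirely inside one bag — forcing width ≥ 2. Hence tw(G) = 2 exactly.

Treewidth 2.
One optimal decomposition is:
Bags: B1 = {b, d, e}  B2 = {b, c, d}  B3 = {a, d, e}
Tree: B1–B2, B1–B3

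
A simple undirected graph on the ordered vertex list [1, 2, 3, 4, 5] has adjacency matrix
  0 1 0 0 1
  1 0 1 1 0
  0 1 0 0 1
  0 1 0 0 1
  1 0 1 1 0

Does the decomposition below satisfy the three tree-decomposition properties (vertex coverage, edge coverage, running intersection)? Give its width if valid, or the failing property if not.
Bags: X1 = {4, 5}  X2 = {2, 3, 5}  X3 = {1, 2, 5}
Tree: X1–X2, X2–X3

A tree decomposition must satisfy three properties: every vertex lies in some bag; for every edge, both endpoints lie together in some bag; and for every vertex, the bags containing it form a connected subtree. Here edge (2,4) lies in no bag, so the decomposition is invalid.

No — edge (2,4) lies in no bag.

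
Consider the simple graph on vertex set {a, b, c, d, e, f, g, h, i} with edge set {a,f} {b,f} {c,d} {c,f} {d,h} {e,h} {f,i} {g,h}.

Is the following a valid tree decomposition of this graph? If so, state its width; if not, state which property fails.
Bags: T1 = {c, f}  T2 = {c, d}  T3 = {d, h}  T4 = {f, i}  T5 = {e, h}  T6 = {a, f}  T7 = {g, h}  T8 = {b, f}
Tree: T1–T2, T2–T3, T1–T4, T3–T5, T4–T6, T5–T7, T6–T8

Checking the three conditions: (i) the bags cover all of {a, b, c, d, e, f, g, h, i}; (ii) for each edge, some bag contains both endpoints; (iii) the bags containing any fixed vertex form a subtree. All hold, so the decomposition is valid with width 2 − 1 = 1.

Yes; width 1.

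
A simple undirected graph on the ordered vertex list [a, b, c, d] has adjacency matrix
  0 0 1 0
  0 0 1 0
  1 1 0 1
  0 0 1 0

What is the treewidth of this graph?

1

A width-1 tree decomposition is:
Bags: B1 = {c, d}  B2 = {a, c}  B3 = {b, c}
Tree: B1–B2, B2–B3
Each bag holds 2 vertices, so the decomposition has width 1, which upper-bounds the treewidth. Any graph with an edge has treewidth ≥ 1, and G has the edge d–c. The upper and lower bounds meet at 1, so that is the treewidth.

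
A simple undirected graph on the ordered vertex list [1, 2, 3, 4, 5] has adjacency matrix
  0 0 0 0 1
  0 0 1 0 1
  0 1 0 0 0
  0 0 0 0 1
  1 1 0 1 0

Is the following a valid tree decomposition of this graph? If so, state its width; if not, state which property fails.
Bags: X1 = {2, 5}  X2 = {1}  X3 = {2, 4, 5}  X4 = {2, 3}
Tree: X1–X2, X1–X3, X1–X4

No — edge (5,1) lies in no bag.

A tree decomposition must satisfy three properties: every vertex lies in some bag; for every edge, both endpoints lie together in some bag; and for every vertex, the bags containing it form a connected subtree. Here edge (5,1) lies in no bag, so the decomposition is invalid.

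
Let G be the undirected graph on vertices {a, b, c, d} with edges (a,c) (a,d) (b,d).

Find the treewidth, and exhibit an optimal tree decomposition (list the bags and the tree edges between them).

Every bag has size at most 2, so the width is 2 − 1 = 1 and tw(G) ≤ 1. Any graph with an edge has treewidth ≥ 1, and G has the edge c–a. The upper and lower bounds meet at 1, so that is the treewidth.

Treewidth 1.
One optimal decomposition is:
Bags: B1 = {a, c}  B2 = {a, d}  B3 = {b, d}
Tree: B1–B2, B2–B3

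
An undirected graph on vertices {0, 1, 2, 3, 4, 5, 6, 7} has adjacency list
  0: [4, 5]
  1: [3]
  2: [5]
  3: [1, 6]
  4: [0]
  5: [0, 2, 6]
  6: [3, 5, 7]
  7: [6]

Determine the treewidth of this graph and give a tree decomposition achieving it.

The largest bag has 2 vertices, giving width 1; this decomposition certifies tw(G) ≤ 1. G has an edge, so its treewidth is at least 1. Hence tw(G) = 1 exactly.

Treewidth 1.
One such decomposition:
Bags: B1 = {2, 5}  B2 = {5, 6}  B3 = {6, 7}  B4 = {0, 5}  B5 = {0, 4}  B6 = {3, 6}  B7 = {1, 3}
Tree: B1–B2, B2–B3, B2–B4, B4–B5, B3–B6, B6–B7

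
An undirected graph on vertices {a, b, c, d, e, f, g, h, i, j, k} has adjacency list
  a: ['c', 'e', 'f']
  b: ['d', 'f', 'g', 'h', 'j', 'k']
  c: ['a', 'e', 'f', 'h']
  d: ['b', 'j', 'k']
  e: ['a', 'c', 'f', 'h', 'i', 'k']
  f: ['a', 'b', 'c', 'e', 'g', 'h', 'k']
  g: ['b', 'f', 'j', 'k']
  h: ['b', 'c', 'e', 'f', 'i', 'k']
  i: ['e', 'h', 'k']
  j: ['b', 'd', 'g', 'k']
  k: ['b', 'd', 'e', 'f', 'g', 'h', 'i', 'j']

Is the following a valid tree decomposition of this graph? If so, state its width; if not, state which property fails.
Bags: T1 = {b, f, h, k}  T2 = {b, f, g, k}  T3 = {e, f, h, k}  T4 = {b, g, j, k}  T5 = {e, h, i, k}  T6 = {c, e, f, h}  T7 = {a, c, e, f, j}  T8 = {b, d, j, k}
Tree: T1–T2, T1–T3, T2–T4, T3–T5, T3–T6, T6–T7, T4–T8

No — bags containing vertex j are not connected in the tree.

A tree decomposition must satisfy three properties: every vertex lies in some bag; for every edge, both endpoints lie together in some bag; and for every vertex, the bags containing it form a connected subtree. Here bags containing vertex j are not connected in the tree, so the decomposition is invalid.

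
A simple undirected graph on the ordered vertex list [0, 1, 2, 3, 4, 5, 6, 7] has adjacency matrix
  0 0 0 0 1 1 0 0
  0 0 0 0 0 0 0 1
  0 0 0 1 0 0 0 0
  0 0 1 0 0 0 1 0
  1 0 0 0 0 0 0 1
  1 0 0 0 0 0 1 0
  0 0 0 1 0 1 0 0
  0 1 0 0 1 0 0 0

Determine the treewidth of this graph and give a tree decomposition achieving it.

Treewidth 1.
Bags: B1 = {2, 3}  B2 = {3, 6}  B3 = {5, 6}  B4 = {0, 5}  B5 = {0, 4}  B6 = {4, 7}  B7 = {1, 7}
Tree: B1–B2, B2–B3, B3–B4, B4–B5, B5–B6, B6–B7

The largest bag has 2 vertices, giving width 1; this decomposition certifies tw(G) ≤ 1. G has an edge, so its treewidth is at least 1. The upper and lower bounds meet at 1, so that is the treewidth.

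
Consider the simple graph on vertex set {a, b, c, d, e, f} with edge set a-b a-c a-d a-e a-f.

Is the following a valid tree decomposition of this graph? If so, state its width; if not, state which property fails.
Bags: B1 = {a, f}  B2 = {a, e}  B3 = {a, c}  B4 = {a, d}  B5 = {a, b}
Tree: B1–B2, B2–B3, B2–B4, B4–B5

Yes; width 1.

Every vertex of G appears in some bag (union = {a, b, c, d, e, f}); every edge is covered by a bag; and for each vertex v the set of bags containing v is connected in the bag tree. The decomposition is therefore valid. The largest bag has 2 vertices, so the width is 1.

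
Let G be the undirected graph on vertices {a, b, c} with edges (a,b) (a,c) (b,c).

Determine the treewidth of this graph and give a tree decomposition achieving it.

A single bag containing all 3 vertices is trivially a valid decomposition of width 2. Conversely, {a, b, c} is a clique of size 3, and the vertices of any clique must share a bag in every tree decomposition; so some bag has ≥ 3 vertices and tw(G) ≥ 2. Hence tw(G) = 2 exactly.

Treewidth 2.
Bags: B1 = {a, b, c}
Tree: (single bag)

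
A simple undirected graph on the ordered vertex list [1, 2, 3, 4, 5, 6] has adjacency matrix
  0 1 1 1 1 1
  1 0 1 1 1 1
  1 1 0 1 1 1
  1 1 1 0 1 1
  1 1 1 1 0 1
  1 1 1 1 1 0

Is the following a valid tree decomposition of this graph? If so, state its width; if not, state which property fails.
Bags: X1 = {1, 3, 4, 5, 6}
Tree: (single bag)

No — vertex 2 appears in no bag.

A tree decomposition must satisfy three properties: every vertex lies in some bag; for every edge, both endpoints lie together in some bag; and for every vertex, the bags containing it form a connected subtree. Here vertex 2 appears in no bag, so the decomposition is invalid.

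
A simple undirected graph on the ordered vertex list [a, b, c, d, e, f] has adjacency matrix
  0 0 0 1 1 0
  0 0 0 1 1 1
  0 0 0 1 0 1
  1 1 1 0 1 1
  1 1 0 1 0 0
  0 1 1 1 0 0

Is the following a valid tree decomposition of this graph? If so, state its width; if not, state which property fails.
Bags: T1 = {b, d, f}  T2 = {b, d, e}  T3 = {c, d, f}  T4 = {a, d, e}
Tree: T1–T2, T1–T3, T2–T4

Vertex coverage: the bags together contain {a, b, c, d, e, f}, the full vertex set. Edge coverage: each edge of G has both endpoints in at least one bag. Running intersection: for every vertex, the bags containing it form a connected subtree. All three properties hold, so this is a valid tree decomposition of width max|bag| − 1 = 2, and hence tw(G) ≤ 2.

Yes; width 2.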